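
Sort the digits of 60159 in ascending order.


The number 60159 has digits: 6, 0, 1, 5, 9
Sorted: 0, 1, 5, 6, 9
Joining the sorted digits gives the result.
Final answer: 01569


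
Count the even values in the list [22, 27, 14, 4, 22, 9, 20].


Check each element:
  22 is even
  27 is odd
  14 is even
  4 is even
  22 is even
  9 is odd
  20 is even
Evens: [22, 14, 4, 22, 20]
Count of evens = 5
Final answer: 5


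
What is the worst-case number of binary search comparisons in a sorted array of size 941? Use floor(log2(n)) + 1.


Binary search halves the search space each step.
Maximum comparisons = floor(log2(941)) + 1
log2(941) = 9.8781
floor(log2(941)) = 9, so 9 + 1 = 10
Final answer: 10


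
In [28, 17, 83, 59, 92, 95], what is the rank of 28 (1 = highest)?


Sort descending: [95, 92, 83, 59, 28, 17]
Find 28 in the sorted list.
28 is at position 5.
Final answer: 5


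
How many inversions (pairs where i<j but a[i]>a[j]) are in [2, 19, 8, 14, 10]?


For each element, count the later elements that are smaller than it:
  2 (index 0): smaller elements after it = [] -> 0
  19 (index 1): smaller elements after it = [8, 14, 10] -> 3
  8 (index 2): smaller elements after it = [] -> 0
  14 (index 3): smaller elements after it = [10] -> 1
Total inversions = 0 + 3 + 0 + 1 = 4
Final answer: 4


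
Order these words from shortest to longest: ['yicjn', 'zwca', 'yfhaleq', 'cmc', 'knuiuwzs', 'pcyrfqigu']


Compute lengths:
  'yicjn' has length 5
  'zwca' has length 4
  'yfhaleq' has length 7
  'cmc' has length 3
  'knuiuwzs' has length 8
  'pcyrfqigu' has length 9
Lengths in increasing order: 3 < 4 < 5 < 7 < 8 < 9
Listing the words in that order gives the answer.
Final answer: ['cmc', 'zwca', 'yicjn', 'yfhaleq', 'knuiuwzs', 'pcyrfqigu']


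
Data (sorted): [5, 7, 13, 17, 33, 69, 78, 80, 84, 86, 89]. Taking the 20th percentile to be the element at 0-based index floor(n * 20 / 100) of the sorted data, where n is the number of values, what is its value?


The dataset has n = 11 elements.
Index = floor(11 * 20 / 100) = floor(220 / 100) = floor(2.2) = 2
Counting from index 0 in the sorted data, the element at index 2 is 13.
Final answer: 13


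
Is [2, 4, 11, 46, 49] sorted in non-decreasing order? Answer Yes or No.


Check consecutive pairs:
  2 <= 4? True
  4 <= 11? True
  11 <= 46? True
  46 <= 49? True
Every consecutive pair is in order, so the list is non-decreasing.
Final answer: Yes


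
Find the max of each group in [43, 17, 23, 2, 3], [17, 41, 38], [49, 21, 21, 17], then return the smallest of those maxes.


Find max of each group:
  Group 1: [43, 17, 23, 2, 3] -> max = 43
  Group 2: [17, 41, 38] -> max = 41
  Group 3: [49, 21, 21, 17] -> max = 49
Maxes: [43, 41, 49]
Minimum of maxes = 41
Final answer: 41


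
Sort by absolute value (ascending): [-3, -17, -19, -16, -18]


Compute absolute values:
  |-3| = 3
  |-17| = 17
  |-19| = 19
  |-16| = 16
  |-18| = 18
Absolute values in increasing order: 3 < 16 < 17 < 18 < 19
Listing the original numbers in that order gives the answer.
Final answer: [-3, -16, -17, -18, -19]


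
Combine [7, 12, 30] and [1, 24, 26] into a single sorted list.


List A: [7, 12, 30]
List B: [1, 24, 26]
Repeatedly compare the front elements and take the smaller:
  7 vs 1 -> take 1
  7 vs 24 -> take 7
  12 vs 24 -> take 12
  30 vs 24 -> take 24
  30 vs 26 -> take 26
  B is exhausted; append the rest of A: [30]
Final answer: [1, 7, 12, 24, 26, 30]


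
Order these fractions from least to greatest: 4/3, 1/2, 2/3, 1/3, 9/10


Convert to decimal for comparison:
  4/3 = 1.3333
  1/2 = 0.5
  2/3 = 0.6667
  1/3 = 0.3333
  9/10 = 0.9
Decimals in increasing order: 0.3333 < 0.5 < 0.6667 < 0.9 < 1.3333
Writing each back as its fraction gives the sorted order.
Final answer: 1/3, 1/2, 2/3, 9/10, 4/3


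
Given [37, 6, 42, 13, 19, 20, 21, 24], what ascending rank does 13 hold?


Sort ascending: [6, 13, 19, 20, 21, 24, 37, 42]
Find 13 in the sorted list.
13 is at position 2 (1-indexed).
Final answer: 2


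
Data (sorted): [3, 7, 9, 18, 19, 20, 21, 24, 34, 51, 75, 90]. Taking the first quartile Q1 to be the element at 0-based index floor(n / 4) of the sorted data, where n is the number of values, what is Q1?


The list has n = 12 elements.
Q1 index = floor(12 / 4) = floor(3) = 3
Counting from index 0 in the sorted data, the element at index 3 is 18.
Final answer: 18


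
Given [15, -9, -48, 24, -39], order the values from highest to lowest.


Original list: [15, -9, -48, 24, -39]
Repeatedly take the largest remaining element:
  Remaining [15, -9, -48, 24, -39] -> largest is 24
  Remaining [15, -9, -48, -39] -> largest is 15
  Remaining [-9, -48, -39] -> largest is -9
  Remaining [-48, -39] -> largest is -39
  Remaining [-48] -> largest is -48
Collecting the picks in order gives the descending list.
Final answer: [24, 15, -9, -39, -48]


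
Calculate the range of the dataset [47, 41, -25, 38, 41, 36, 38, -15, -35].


Maximum value: 47
Minimum value: -35
Range = 47 - (-35) = 82
Final answer: 82


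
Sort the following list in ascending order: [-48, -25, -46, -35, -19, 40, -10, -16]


Original list: [-48, -25, -46, -35, -19, 40, -10, -16]
Repeatedly take the smallest remaining element:
  Remaining [-48, -25, -46, -35, -19, 40, -10, -16] -> smallest is -48
  Remaining [-25, -46, -35, -19, 40, -10, -16] -> smallest is -46
  Remaining [-25, -35, -19, 40, -10, -16] -> smallest is -35
  Remaining [-25, -19, 40, -10, -16] -> smallest is -25
  Remaining [-19, 40, -10, -16] -> smallest is -19
  Remaining [40, -10, -16] -> smallest is -16
  Remaining [40, -10] -> smallest is -10
  Remaining [40] -> smallest is 40
Collecting the picks in order gives the sorted list.
Final answer: [-48, -46, -35, -25, -19, -16, -10, 40]


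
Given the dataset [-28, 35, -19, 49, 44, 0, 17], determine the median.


First, sort the list: [-28, -19, 0, 17, 35, 44, 49]
The list has 7 elements (odd count).
The middle index is 3 (0-based), and the element there is 17.
Final answer: 17


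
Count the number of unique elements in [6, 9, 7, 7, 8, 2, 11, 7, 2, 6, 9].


List all unique values:
Distinct values: [2, 6, 7, 8, 9, 11]
Count = 6
Final answer: 6


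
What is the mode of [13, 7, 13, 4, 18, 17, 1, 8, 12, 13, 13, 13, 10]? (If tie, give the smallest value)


Count the frequency of each value:
  1 appears 1 time(s)
  4 appears 1 time(s)
  7 appears 1 time(s)
  8 appears 1 time(s)
  10 appears 1 time(s)
  12 appears 1 time(s)
  13 appears 5 time(s)
  17 appears 1 time(s)
  18 appears 1 time(s)
Maximum frequency is 5.
Only 13 reaches that frequency, so it is the mode.
Final answer: 13


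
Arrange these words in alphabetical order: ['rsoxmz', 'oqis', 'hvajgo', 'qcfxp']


Compare strings character by character (the first differing letter decides):
  'hvajgo' < 'oqis' since 'h' < 'o' at position 1
  'oqis' < 'qcfxp' since 'o' < 'q' at position 1
  'qcfxp' < 'rsoxmz' since 'q' < 'r' at position 1
Chaining these comparisons gives the alphabetical order.
Final answer: ['hvajgo', 'oqis', 'qcfxp', 'rsoxmz']


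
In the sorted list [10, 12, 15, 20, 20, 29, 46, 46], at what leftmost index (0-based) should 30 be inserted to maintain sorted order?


List is sorted: [10, 12, 15, 20, 20, 29, 46, 46]
We need the leftmost position where 30 can be inserted, i.e. the first index whose element is >= 30 (or the end of the list if none is).
Binary search with low=0, high=8 (0-based indices):
  low=0, high=8, mid=4: a[4]=20 < 30, so low = 5
  low=5, high=8, mid=6: a[6]=46 >= 30, so high = 6
  low=5, high=6, mid=5: a[5]=29 < 30, so low = 6
Now low = high = 6, so the insertion index is 6.
Final answer: 6


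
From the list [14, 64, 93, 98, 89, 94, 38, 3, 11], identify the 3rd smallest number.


Sort ascending: [3, 11, 14, 38, 64, 89, 93, 94, 98]
The 3rd element (1-indexed) is at index 2.
Value = 14
Final answer: 14


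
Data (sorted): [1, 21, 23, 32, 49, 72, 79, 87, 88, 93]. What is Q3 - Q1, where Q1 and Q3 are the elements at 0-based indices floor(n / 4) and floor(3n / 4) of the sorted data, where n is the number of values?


The data has n = 10 elements.
Q1 index = floor(10 / 4) = floor(2.5) = 2; Q3 index = floor(3 * 10 / 4) = floor(7.5) = 7
Q1 = element at index 2 = 23
Q3 = element at index 7 = 87
IQR = 87 - 23 = 64
Final answer: 64


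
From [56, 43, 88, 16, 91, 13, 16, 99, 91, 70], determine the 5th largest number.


Sort descending: [99, 91, 91, 88, 70, 56, 43, 16, 16, 13]
The 5th element (1-indexed) is at index 4.
Value = 70
Final answer: 70


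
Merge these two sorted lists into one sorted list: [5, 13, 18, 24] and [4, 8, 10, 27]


List A: [5, 13, 18, 24]
List B: [4, 8, 10, 27]
Repeatedly compare the front elements and take the smaller:
  5 vs 4 -> take 4
  5 vs 8 -> take 5
  13 vs 8 -> take 8
  13 vs 10 -> take 10
  13 vs 27 -> take 13
  18 vs 27 -> take 18
  24 vs 27 -> take 24
  A is exhausted; append the rest of B: [27]
Final answer: [4, 5, 8, 10, 13, 18, 24, 27]


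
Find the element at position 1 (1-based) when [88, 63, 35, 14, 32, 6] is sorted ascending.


Sort ascending: [6, 14, 32, 35, 63, 88]
The 1st element (1-indexed) is at index 0.
Value = 6
Final answer: 6


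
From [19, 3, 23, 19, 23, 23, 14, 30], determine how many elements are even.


Check each element:
  19 is odd
  3 is odd
  23 is odd
  19 is odd
  23 is odd
  23 is odd
  14 is even
  30 is even
Evens: [14, 30]
Count of evens = 2
Final answer: 2


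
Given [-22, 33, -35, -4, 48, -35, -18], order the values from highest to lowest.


Original list: [-22, 33, -35, -4, 48, -35, -18]
Repeatedly take the largest remaining element:
  Remaining [-22, 33, -35, -4, 48, -35, -18] -> largest is 48
  Remaining [-22, 33, -35, -4, -35, -18] -> largest is 33
  Remaining [-22, -35, -4, -35, -18] -> largest is -4
  Remaining [-22, -35, -35, -18] -> largest is -18
  Remaining [-22, -35, -35] -> largest is -22
  Remaining [-35, -35] -> largest is -35
  Remaining [-35] -> largest is -35
Collecting the picks in order gives the descending list.
Final answer: [48, 33, -4, -18, -22, -35, -35]


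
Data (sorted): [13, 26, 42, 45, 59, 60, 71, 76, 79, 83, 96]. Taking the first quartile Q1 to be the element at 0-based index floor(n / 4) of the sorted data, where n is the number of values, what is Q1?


The list has n = 11 elements.
Q1 index = floor(11 / 4) = floor(2.75) = 2
Counting from index 0 in the sorted data, the element at index 2 is 42.
Final answer: 42


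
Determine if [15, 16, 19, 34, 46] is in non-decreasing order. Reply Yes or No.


Check consecutive pairs:
  15 <= 16? True
  16 <= 19? True
  19 <= 34? True
  34 <= 46? True
Every consecutive pair is in order, so the list is non-decreasing.
Final answer: Yes


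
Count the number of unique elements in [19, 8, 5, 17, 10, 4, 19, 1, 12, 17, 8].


List all unique values:
Distinct values: [1, 4, 5, 8, 10, 12, 17, 19]
Count = 8
Final answer: 8


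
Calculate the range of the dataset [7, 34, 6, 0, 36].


Maximum value: 36
Minimum value: 0
Range = 36 - 0 = 36
Final answer: 36


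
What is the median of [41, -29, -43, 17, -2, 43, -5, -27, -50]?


First, sort the list: [-50, -43, -29, -27, -5, -2, 17, 41, 43]
The list has 9 elements (odd count).
The middle index is 4 (0-based), and the element there is -5.
Final answer: -5


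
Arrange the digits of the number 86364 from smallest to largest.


The number 86364 has digits: 8, 6, 3, 6, 4
Sorted: 3, 4, 6, 6, 8
Joining the sorted digits gives the result.
Final answer: 34668


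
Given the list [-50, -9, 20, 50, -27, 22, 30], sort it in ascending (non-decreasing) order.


Original list: [-50, -9, 20, 50, -27, 22, 30]
Repeatedly take the smallest remaining element:
  Remaining [-50, -9, 20, 50, -27, 22, 30] -> smallest is -50
  Remaining [-9, 20, 50, -27, 22, 30] -> smallest is -27
  Remaining [-9, 20, 50, 22, 30] -> smallest is -9
  Remaining [20, 50, 22, 30] -> smallest is 20
  Remaining [50, 22, 30] -> smallest is 22
  Remaining [50, 30] -> smallest is 30
  Remaining [50] -> smallest is 50
Collecting the picks in order gives the sorted list.
Final answer: [-50, -27, -9, 20, 22, 30, 50]


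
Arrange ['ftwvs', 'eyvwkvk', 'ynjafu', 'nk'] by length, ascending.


Compute lengths:
  'ftwvs' has length 5
  'eyvwkvk' has length 7
  'ynjafu' has length 6
  'nk' has length 2
Lengths in increasing order: 2 < 5 < 6 < 7
Listing the words in that order gives the answer.
Final answer: ['nk', 'ftwvs', 'ynjafu', 'eyvwkvk']


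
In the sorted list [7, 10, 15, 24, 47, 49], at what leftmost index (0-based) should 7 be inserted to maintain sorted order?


List is sorted: [7, 10, 15, 24, 47, 49]
We need the leftmost position where 7 can be inserted, i.e. the first index whose element is >= 7 (or the end of the list if none is).
Binary search with low=0, high=6 (0-based indices):
  low=0, high=6, mid=3: a[3]=24 >= 7, so high = 3
  low=0, high=3, mid=1: a[1]=10 >= 7, so high = 1
  low=0, high=1, mid=0: a[0]=7 >= 7, so high = 0
Now low = high = 0, so the insertion index is 0.
Final answer: 0


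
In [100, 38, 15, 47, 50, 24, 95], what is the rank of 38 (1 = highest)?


Sort descending: [100, 95, 50, 47, 38, 24, 15]
Find 38 in the sorted list.
38 is at position 5.
Final answer: 5


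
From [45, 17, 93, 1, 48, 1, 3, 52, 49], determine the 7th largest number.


Sort descending: [93, 52, 49, 48, 45, 17, 3, 1, 1]
The 7th element (1-indexed) is at index 6.
Value = 3
Final answer: 3


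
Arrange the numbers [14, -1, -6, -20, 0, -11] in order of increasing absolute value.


Compute absolute values:
  |14| = 14
  |-1| = 1
  |-6| = 6
  |-20| = 20
  |0| = 0
  |-11| = 11
Absolute values in increasing order: 0 < 1 < 6 < 11 < 14 < 20
Listing the original numbers in that order gives the answer.
Final answer: [0, -1, -6, -11, 14, -20]


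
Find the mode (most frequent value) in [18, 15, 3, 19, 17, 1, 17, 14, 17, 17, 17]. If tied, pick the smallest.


Count the frequency of each value:
  1 appears 1 time(s)
  3 appears 1 time(s)
  14 appears 1 time(s)
  15 appears 1 time(s)
  17 appears 5 time(s)
  18 appears 1 time(s)
  19 appears 1 time(s)
Maximum frequency is 5.
Only 17 reaches that frequency, so it is the mode.
Final answer: 17


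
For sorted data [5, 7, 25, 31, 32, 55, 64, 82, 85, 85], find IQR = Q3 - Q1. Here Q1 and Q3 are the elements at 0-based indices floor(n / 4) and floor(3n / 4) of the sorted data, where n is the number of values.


The data has n = 10 elements.
Q1 index = floor(10 / 4) = floor(2.5) = 2; Q3 index = floor(3 * 10 / 4) = floor(7.5) = 7
Q1 = element at index 2 = 25
Q3 = element at index 7 = 82
IQR = 82 - 25 = 57
Final answer: 57


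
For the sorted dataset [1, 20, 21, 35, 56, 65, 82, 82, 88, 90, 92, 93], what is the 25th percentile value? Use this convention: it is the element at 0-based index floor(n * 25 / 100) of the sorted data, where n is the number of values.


The dataset has n = 12 elements.
Index = floor(12 * 25 / 100) = floor(300 / 100) = floor(3) = 3
Counting from index 0 in the sorted data, the element at index 3 is 35.
Final answer: 35


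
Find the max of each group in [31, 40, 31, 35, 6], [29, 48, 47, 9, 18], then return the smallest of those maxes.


Find max of each group:
  Group 1: [31, 40, 31, 35, 6] -> max = 40
  Group 2: [29, 48, 47, 9, 18] -> max = 48
Maxes: [40, 48]
Minimum of maxes = 40
Final answer: 40


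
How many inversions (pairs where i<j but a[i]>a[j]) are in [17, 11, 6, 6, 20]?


For each element, count the later elements that are smaller than it:
  17 (index 0): smaller elements after it = [11, 6, 6] -> 3
  11 (index 1): smaller elements after it = [6, 6] -> 2
  6 (index 2): smaller elements after it = [] -> 0
  6 (index 3): smaller elements after it = [] -> 0
Total inversions = 3 + 2 + 0 + 0 = 5
Final answer: 5


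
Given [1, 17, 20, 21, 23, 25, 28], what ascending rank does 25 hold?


Sort ascending: [1, 17, 20, 21, 23, 25, 28]
Find 25 in the sorted list.
25 is at position 6 (1-indexed).
Final answer: 6


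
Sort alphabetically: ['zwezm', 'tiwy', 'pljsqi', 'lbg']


Compare strings character by character (the first differing letter decides):
  'lbg' < 'pljsqi' since 'l' < 'p' at position 1
  'pljsqi' < 'tiwy' since 'p' < 't' at position 1
  'tiwy' < 'zwezm' since 't' < 'z' at position 1
Chaining these comparisons gives the alphabetical order.
Final answer: ['lbg', 'pljsqi', 'tiwy', 'zwezm']


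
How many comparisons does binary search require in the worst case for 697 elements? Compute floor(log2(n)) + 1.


Binary search halves the search space each step.
Maximum comparisons = floor(log2(697)) + 1
log2(697) = 9.445
floor(log2(697)) = 9, so 9 + 1 = 10
Final answer: 10


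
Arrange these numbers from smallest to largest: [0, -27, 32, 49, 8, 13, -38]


Original list: [0, -27, 32, 49, 8, 13, -38]
Repeatedly take the smallest remaining element:
  Remaining [0, -27, 32, 49, 8, 13, -38] -> smallest is -38
  Remaining [0, -27, 32, 49, 8, 13] -> smallest is -27
  Remaining [0, 32, 49, 8, 13] -> smallest is 0
  Remaining [32, 49, 8, 13] -> smallest is 8
  Remaining [32, 49, 13] -> smallest is 13
  Remaining [32, 49] -> smallest is 32
  Remaining [49] -> smallest is 49
Collecting the picks in order gives the sorted list.
Final answer: [-38, -27, 0, 8, 13, 32, 49]


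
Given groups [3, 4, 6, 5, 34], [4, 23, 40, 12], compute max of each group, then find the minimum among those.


Find max of each group:
  Group 1: [3, 4, 6, 5, 34] -> max = 34
  Group 2: [4, 23, 40, 12] -> max = 40
Maxes: [34, 40]
Minimum of maxes = 34
Final answer: 34


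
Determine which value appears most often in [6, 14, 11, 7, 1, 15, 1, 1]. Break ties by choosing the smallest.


Count the frequency of each value:
  1 appears 3 time(s)
  6 appears 1 time(s)
  7 appears 1 time(s)
  11 appears 1 time(s)
  14 appears 1 time(s)
  15 appears 1 time(s)
Maximum frequency is 3.
Only 1 reaches that frequency, so it is the mode.
Final answer: 1


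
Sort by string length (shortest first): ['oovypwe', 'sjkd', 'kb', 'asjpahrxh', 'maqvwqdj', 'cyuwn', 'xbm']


Compute lengths:
  'oovypwe' has length 7
  'sjkd' has length 4
  'kb' has length 2
  'asjpahrxh' has length 9
  'maqvwqdj' has length 8
  'cyuwn' has length 5
  'xbm' has length 3
Lengths in increasing order: 2 < 3 < 4 < 5 < 7 < 8 < 9
Listing the words in that order gives the answer.
Final answer: ['kb', 'xbm', 'sjkd', 'cyuwn', 'oovypwe', 'maqvwqdj', 'asjpahrxh']


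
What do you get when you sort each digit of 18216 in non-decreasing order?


The number 18216 has digits: 1, 8, 2, 1, 6
Sorted: 1, 1, 2, 6, 8
Joining the sorted digits gives the result.
Final answer: 11268


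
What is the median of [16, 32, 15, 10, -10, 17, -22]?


First, sort the list: [-22, -10, 10, 15, 16, 17, 32]
The list has 7 elements (odd count).
The middle index is 3 (0-based), and the element there is 15.
Final answer: 15


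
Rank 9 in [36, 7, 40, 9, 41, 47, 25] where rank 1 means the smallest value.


Sort ascending: [7, 9, 25, 36, 40, 41, 47]
Find 9 in the sorted list.
9 is at position 2 (1-indexed).
Final answer: 2


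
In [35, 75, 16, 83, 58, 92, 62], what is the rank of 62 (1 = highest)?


Sort descending: [92, 83, 75, 62, 58, 35, 16]
Find 62 in the sorted list.
62 is at position 4.
Final answer: 4


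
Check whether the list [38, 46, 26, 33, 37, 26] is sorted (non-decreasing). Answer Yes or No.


Check consecutive pairs:
  38 <= 46? True
  46 <= 26? False
  26 <= 33? True
  33 <= 37? True
  37 <= 26? False
2 consecutive pair(s) are out of order, so the list is not sorted.
Final answer: No


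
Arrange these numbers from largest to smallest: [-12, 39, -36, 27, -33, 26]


Original list: [-12, 39, -36, 27, -33, 26]
Repeatedly take the largest remaining element:
  Remaining [-12, 39, -36, 27, -33, 26] -> largest is 39
  Remaining [-12, -36, 27, -33, 26] -> largest is 27
  Remaining [-12, -36, -33, 26] -> largest is 26
  Remaining [-12, -36, -33] -> largest is -12
  Remaining [-36, -33] -> largest is -33
  Remaining [-36] -> largest is -36
Collecting the picks in order gives the descending list.
Final answer: [39, 27, 26, -12, -33, -36]


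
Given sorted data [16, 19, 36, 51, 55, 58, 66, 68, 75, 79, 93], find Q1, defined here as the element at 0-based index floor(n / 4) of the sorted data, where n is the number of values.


The list has n = 11 elements.
Q1 index = floor(11 / 4) = floor(2.75) = 2
Counting from index 0 in the sorted data, the element at index 2 is 36.
Final answer: 36


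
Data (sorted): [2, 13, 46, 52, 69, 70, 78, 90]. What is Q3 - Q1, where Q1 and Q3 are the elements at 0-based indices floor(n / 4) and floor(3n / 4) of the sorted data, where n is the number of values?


The data has n = 8 elements.
Q1 index = floor(8 / 4) = floor(2) = 2; Q3 index = floor(3 * 8 / 4) = floor(6) = 6
Q1 = element at index 2 = 46
Q3 = element at index 6 = 78
IQR = 78 - 46 = 32
Final answer: 32


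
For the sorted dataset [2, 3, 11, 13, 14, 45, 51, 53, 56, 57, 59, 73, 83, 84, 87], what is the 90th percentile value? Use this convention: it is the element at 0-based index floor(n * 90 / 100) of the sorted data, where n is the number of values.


The dataset has n = 15 elements.
Index = floor(15 * 90 / 100) = floor(1350 / 100) = floor(13.5) = 13
Counting from index 0 in the sorted data, the element at index 13 is 84.
Final answer: 84


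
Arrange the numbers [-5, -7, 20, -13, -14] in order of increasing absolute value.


Compute absolute values:
  |-5| = 5
  |-7| = 7
  |20| = 20
  |-13| = 13
  |-14| = 14
Absolute values in increasing order: 5 < 7 < 13 < 14 < 20
Listing the original numbers in that order gives the answer.
Final answer: [-5, -7, -13, -14, 20]


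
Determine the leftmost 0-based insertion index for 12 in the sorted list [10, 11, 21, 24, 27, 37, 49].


List is sorted: [10, 11, 21, 24, 27, 37, 49]
We need the leftmost position where 12 can be inserted, i.e. the first index whose element is >= 12 (or the end of the list if none is).
Binary search with low=0, high=7 (0-based indices):
  low=0, high=7, mid=3: a[3]=24 >= 12, so high = 3
  low=0, high=3, mid=1: a[1]=11 < 12, so low = 2
  low=2, high=3, mid=2: a[2]=21 >= 12, so high = 2
Now low = high = 2, so the insertion index is 2.
Final answer: 2


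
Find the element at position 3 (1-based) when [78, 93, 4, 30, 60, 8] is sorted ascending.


Sort ascending: [4, 8, 30, 60, 78, 93]
The 3rd element (1-indexed) is at index 2.
Value = 30
Final answer: 30


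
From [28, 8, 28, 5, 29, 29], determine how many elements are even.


Check each element:
  28 is even
  8 is even
  28 is even
  5 is odd
  29 is odd
  29 is odd
Evens: [28, 8, 28]
Count of evens = 3
Final answer: 3


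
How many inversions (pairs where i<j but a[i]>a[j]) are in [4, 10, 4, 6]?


For each element, count the later elements that are smaller than it:
  4 (index 0): smaller elements after it = [] -> 0
  10 (index 1): smaller elements after it = [4, 6] -> 2
  4 (index 2): smaller elements after it = [] -> 0
Total inversions = 0 + 2 + 0 = 2
Final answer: 2


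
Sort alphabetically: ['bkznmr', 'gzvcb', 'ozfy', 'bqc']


Compare strings character by character (the first differing letter decides):
  'bkznmr' < 'bqc' since 'k' < 'q' at position 2
  'bqc' < 'gzvcb' since 'b' < 'g' at position 1
  'gzvcb' < 'ozfy' since 'g' < 'o' at position 1
Chaining these comparisons gives the alphabetical order.
Final answer: ['bkznmr', 'bqc', 'gzvcb', 'ozfy']


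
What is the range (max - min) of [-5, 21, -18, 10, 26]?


Maximum value: 26
Minimum value: -18
Range = 26 - (-18) = 44
Final answer: 44


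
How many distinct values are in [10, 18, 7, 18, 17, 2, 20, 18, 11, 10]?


List all unique values:
Distinct values: [2, 7, 10, 11, 17, 18, 20]
Count = 7
Final answer: 7


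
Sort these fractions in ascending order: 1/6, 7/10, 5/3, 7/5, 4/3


Convert to decimal for comparison:
  1/6 = 0.1667
  7/10 = 0.7
  5/3 = 1.6667
  7/5 = 1.4
  4/3 = 1.3333
Decimals in increasing order: 0.1667 < 0.7 < 1.3333 < 1.4 < 1.6667
Writing each back as its fraction gives the sorted order.
Final answer: 1/6, 7/10, 4/3, 7/5, 5/3


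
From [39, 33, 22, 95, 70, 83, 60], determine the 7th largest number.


Sort descending: [95, 83, 70, 60, 39, 33, 22]
The 7th element (1-indexed) is at index 6.
Value = 22
Final answer: 22


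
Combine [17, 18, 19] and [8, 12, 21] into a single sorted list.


List A: [17, 18, 19]
List B: [8, 12, 21]
Repeatedly compare the front elements and take the smaller:
  17 vs 8 -> take 8
  17 vs 12 -> take 12
  17 vs 21 -> take 17
  18 vs 21 -> take 18
  19 vs 21 -> take 19
  A is exhausted; append the rest of B: [21]
Final answer: [8, 12, 17, 18, 19, 21]


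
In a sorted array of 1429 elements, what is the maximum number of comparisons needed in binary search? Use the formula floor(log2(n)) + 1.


Binary search halves the search space each step.
Maximum comparisons = floor(log2(1429)) + 1
log2(1429) = 10.4808
floor(log2(1429)) = 10, so 10 + 1 = 11
Final answer: 11


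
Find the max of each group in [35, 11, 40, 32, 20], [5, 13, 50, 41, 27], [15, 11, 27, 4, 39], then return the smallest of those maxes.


Find max of each group:
  Group 1: [35, 11, 40, 32, 20] -> max = 40
  Group 2: [5, 13, 50, 41, 27] -> max = 50
  Group 3: [15, 11, 27, 4, 39] -> max = 39
Maxes: [40, 50, 39]
Minimum of maxes = 39
Final answer: 39


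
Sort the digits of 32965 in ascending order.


The number 32965 has digits: 3, 2, 9, 6, 5
Sorted: 2, 3, 5, 6, 9
Joining the sorted digits gives the result.
Final answer: 23569


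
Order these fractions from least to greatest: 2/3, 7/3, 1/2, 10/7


Convert to decimal for comparison:
  2/3 = 0.6667
  7/3 = 2.3333
  1/2 = 0.5
  10/7 = 1.4286
Decimals in increasing order: 0.5 < 0.6667 < 1.4286 < 2.3333
Writing each back as its fraction gives the sorted order.
Final answer: 1/2, 2/3, 10/7, 7/3


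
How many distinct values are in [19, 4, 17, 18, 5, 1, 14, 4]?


List all unique values:
Distinct values: [1, 4, 5, 14, 17, 18, 19]
Count = 7
Final answer: 7


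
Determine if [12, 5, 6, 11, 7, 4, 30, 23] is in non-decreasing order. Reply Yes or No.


Check consecutive pairs:
  12 <= 5? False
  5 <= 6? True
  6 <= 11? True
  11 <= 7? False
  7 <= 4? False
  4 <= 30? True
  30 <= 23? False
4 consecutive pair(s) are out of order, so the list is not sorted.
Final answer: No


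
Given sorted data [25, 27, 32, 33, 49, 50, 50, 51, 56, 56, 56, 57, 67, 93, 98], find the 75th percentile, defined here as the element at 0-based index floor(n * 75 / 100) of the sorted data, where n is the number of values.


The dataset has n = 15 elements.
Index = floor(15 * 75 / 100) = floor(1125 / 100) = floor(11.25) = 11
Counting from index 0 in the sorted data, the element at index 11 is 57.
Final answer: 57


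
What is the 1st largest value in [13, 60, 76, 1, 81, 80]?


Sort descending: [81, 80, 76, 60, 13, 1]
The 1st element (1-indexed) is at index 0.
Value = 81
Final answer: 81


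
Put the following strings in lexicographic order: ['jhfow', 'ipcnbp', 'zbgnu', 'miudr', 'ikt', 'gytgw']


Compare strings character by character (the first differing letter decides):
  'gytgw' < 'ikt' since 'g' < 'i' at position 1
  'ikt' < 'ipcnbp' since 'k' < 'p' at position 2
  'ipcnbp' < 'jhfow' since 'i' < 'j' at position 1
  'jhfow' < 'miudr' since 'j' < 'm' at position 1
  'miudr' < 'zbgnu' since 'm' < 'z' at position 1
Chaining these comparisons gives the alphabetical order.
Final answer: ['gytgw', 'ikt', 'ipcnbp', 'jhfow', 'miudr', 'zbgnu']


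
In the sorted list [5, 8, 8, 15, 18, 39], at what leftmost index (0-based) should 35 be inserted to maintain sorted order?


List is sorted: [5, 8, 8, 15, 18, 39]
We need the leftmost position where 35 can be inserted, i.e. the first index whose element is >= 35 (or the end of the list if none is).
Binary search with low=0, high=6 (0-based indices):
  low=0, high=6, mid=3: a[3]=15 < 35, so low = 4
  low=4, high=6, mid=5: a[5]=39 >= 35, so high = 5
  low=4, high=5, mid=4: a[4]=18 < 35, so low = 5
Now low = high = 5, so the insertion index is 5.
Final answer: 5


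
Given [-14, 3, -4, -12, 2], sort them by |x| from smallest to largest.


Compute absolute values:
  |-14| = 14
  |3| = 3
  |-4| = 4
  |-12| = 12
  |2| = 2
Absolute values in increasing order: 2 < 3 < 4 < 12 < 14
Listing the original numbers in that order gives the answer.
Final answer: [2, 3, -4, -12, -14]


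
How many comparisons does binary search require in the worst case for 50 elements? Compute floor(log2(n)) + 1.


Binary search halves the search space each step.
Maximum comparisons = floor(log2(50)) + 1
log2(50) = 5.6439
floor(log2(50)) = 5, so 5 + 1 = 6
Final answer: 6


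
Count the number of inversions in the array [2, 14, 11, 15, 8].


For each element, count the later elements that are smaller than it:
  2 (index 0): smaller elements after it = [] -> 0
  14 (index 1): smaller elements after it = [11, 8] -> 2
  11 (index 2): smaller elements after it = [8] -> 1
  15 (index 3): smaller elements after it = [8] -> 1
Total inversions = 0 + 2 + 1 + 1 = 4
Final answer: 4


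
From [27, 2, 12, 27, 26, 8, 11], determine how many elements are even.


Check each element:
  27 is odd
  2 is even
  12 is even
  27 is odd
  26 is even
  8 is even
  11 is odd
Evens: [2, 12, 26, 8]
Count of evens = 4
Final answer: 4


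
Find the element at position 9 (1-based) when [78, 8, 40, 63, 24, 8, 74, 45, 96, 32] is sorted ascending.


Sort ascending: [8, 8, 24, 32, 40, 45, 63, 74, 78, 96]
The 9th element (1-indexed) is at index 8.
Value = 78
Final answer: 78


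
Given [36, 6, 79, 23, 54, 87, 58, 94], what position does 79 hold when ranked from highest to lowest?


Sort descending: [94, 87, 79, 58, 54, 36, 23, 6]
Find 79 in the sorted list.
79 is at position 3.
Final answer: 3


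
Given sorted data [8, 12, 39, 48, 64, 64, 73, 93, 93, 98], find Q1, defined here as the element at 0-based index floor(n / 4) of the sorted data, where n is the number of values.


The list has n = 10 elements.
Q1 index = floor(10 / 4) = floor(2.5) = 2
Counting from index 0 in the sorted data, the element at index 2 is 39.
Final answer: 39


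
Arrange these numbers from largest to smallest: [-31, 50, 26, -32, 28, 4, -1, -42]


Original list: [-31, 50, 26, -32, 28, 4, -1, -42]
Repeatedly take the largest remaining element:
  Remaining [-31, 50, 26, -32, 28, 4, -1, -42] -> largest is 50
  Remaining [-31, 26, -32, 28, 4, -1, -42] -> largest is 28
  Remaining [-31, 26, -32, 4, -1, -42] -> largest is 26
  Remaining [-31, -32, 4, -1, -42] -> largest is 4
  Remaining [-31, -32, -1, -42] -> largest is -1
  Remaining [-31, -32, -42] -> largest is -31
  Remaining [-32, -42] -> largest is -32
  Remaining [-42] -> largest is -42
Collecting the picks in order gives the descending list.
Final answer: [50, 28, 26, 4, -1, -31, -32, -42]


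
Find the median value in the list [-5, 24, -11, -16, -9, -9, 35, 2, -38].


First, sort the list: [-38, -16, -11, -9, -9, -5, 2, 24, 35]
The list has 9 elements (odd count).
The middle index is 4 (0-based), and the element there is -9.
Final answer: -9


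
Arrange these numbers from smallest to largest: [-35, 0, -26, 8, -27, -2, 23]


Original list: [-35, 0, -26, 8, -27, -2, 23]
Repeatedly take the smallest remaining element:
  Remaining [-35, 0, -26, 8, -27, -2, 23] -> smallest is -35
  Remaining [0, -26, 8, -27, -2, 23] -> smallest is -27
  Remaining [0, -26, 8, -2, 23] -> smallest is -26
  Remaining [0, 8, -2, 23] -> smallest is -2
  Remaining [0, 8, 23] -> smallest is 0
  Remaining [8, 23] -> smallest is 8
  Remaining [23] -> smallest is 23
Collecting the picks in order gives the sorted list.
Final answer: [-35, -27, -26, -2, 0, 8, 23]


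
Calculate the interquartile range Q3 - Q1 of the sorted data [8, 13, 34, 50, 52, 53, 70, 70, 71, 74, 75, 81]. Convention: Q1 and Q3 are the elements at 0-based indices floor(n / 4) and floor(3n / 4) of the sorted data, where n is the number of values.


The data has n = 12 elements.
Q1 index = floor(12 / 4) = floor(3) = 3; Q3 index = floor(3 * 12 / 4) = floor(9) = 9
Q1 = element at index 3 = 50
Q3 = element at index 9 = 74
IQR = 74 - 50 = 24
Final answer: 24


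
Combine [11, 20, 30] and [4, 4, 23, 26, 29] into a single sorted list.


List A: [11, 20, 30]
List B: [4, 4, 23, 26, 29]
Repeatedly compare the front elements and take the smaller:
  11 vs 4 -> take 4
  11 vs 4 -> take 4
  11 vs 23 -> take 11
  20 vs 23 -> take 20
  30 vs 23 -> take 23
  30 vs 26 -> take 26
  30 vs 29 -> take 29
  B is exhausted; append the rest of A: [30]
Final answer: [4, 4, 11, 20, 23, 26, 29, 30]


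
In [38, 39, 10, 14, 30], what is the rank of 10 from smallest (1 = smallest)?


Sort ascending: [10, 14, 30, 38, 39]
Find 10 in the sorted list.
10 is at position 1 (1-indexed).
Final answer: 1


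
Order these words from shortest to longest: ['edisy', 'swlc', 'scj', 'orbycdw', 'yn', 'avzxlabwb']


Compute lengths:
  'edisy' has length 5
  'swlc' has length 4
  'scj' has length 3
  'orbycdw' has length 7
  'yn' has length 2
  'avzxlabwb' has length 9
Lengths in increasing order: 2 < 3 < 4 < 5 < 7 < 9
Listing the words in that order gives the answer.
Final answer: ['yn', 'scj', 'swlc', 'edisy', 'orbycdw', 'avzxlabwb']


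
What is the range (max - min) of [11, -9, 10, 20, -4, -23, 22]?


Maximum value: 22
Minimum value: -23
Range = 22 - (-23) = 45
Final answer: 45


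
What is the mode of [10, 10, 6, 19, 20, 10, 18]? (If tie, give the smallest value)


Count the frequency of each value:
  6 appears 1 time(s)
  10 appears 3 time(s)
  18 appears 1 time(s)
  19 appears 1 time(s)
  20 appears 1 time(s)
Maximum frequency is 3.
Only 10 reaches that frequency, so it is the mode.
Final answer: 10


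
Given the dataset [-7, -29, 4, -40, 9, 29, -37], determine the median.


First, sort the list: [-40, -37, -29, -7, 4, 9, 29]
The list has 7 elements (odd count).
The middle index is 3 (0-based), and the element there is -7.
Final answer: -7


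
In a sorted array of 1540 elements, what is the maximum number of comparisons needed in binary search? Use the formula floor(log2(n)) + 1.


Binary search halves the search space each step.
Maximum comparisons = floor(log2(1540)) + 1
log2(1540) = 10.5887
floor(log2(1540)) = 10, so 10 + 1 = 11
Final answer: 11


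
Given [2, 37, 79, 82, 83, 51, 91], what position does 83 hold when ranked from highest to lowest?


Sort descending: [91, 83, 82, 79, 51, 37, 2]
Find 83 in the sorted list.
83 is at position 2.
Final answer: 2


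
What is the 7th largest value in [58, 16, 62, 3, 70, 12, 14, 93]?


Sort descending: [93, 70, 62, 58, 16, 14, 12, 3]
The 7th element (1-indexed) is at index 6.
Value = 12
Final answer: 12


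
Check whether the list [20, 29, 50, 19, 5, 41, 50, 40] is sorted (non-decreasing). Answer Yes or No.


Check consecutive pairs:
  20 <= 29? True
  29 <= 50? True
  50 <= 19? False
  19 <= 5? False
  5 <= 41? True
  41 <= 50? True
  50 <= 40? False
3 consecutive pair(s) are out of order, so the list is not sorted.
Final answer: No


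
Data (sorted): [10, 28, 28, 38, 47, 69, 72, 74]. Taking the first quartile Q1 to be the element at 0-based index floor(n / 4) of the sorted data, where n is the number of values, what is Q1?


The list has n = 8 elements.
Q1 index = floor(8 / 4) = floor(2) = 2
Counting from index 0 in the sorted data, the element at index 2 is 28.
Final answer: 28


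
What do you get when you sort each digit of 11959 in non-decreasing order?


The number 11959 has digits: 1, 1, 9, 5, 9
Sorted: 1, 1, 5, 9, 9
Joining the sorted digits gives the result.
Final answer: 11599


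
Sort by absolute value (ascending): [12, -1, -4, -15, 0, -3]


Compute absolute values:
  |12| = 12
  |-1| = 1
  |-4| = 4
  |-15| = 15
  |0| = 0
  |-3| = 3
Absolute values in increasing order: 0 < 1 < 3 < 4 < 12 < 15
Listing the original numbers in that order gives the answer.
Final answer: [0, -1, -3, -4, 12, -15]


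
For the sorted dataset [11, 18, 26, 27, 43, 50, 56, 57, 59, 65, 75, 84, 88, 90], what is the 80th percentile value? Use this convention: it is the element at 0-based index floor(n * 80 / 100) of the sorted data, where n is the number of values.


The dataset has n = 14 elements.
Index = floor(14 * 80 / 100) = floor(1120 / 100) = floor(11.2) = 11
Counting from index 0 in the sorted data, the element at index 11 is 84.
Final answer: 84


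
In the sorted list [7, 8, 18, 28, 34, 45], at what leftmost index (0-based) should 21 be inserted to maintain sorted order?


List is sorted: [7, 8, 18, 28, 34, 45]
We need the leftmost position where 21 can be inserted, i.e. the first index whose element is >= 21 (or the end of the list if none is).
Binary search with low=0, high=6 (0-based indices):
  low=0, high=6, mid=3: a[3]=28 >= 21, so high = 3
  low=0, high=3, mid=1: a[1]=8 < 21, so low = 2
  low=2, high=3, mid=2: a[2]=18 < 21, so low = 3
Now low = high = 3, so the insertion index is 3.
Final answer: 3


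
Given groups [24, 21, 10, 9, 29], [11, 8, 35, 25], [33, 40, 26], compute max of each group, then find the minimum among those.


Find max of each group:
  Group 1: [24, 21, 10, 9, 29] -> max = 29
  Group 2: [11, 8, 35, 25] -> max = 35
  Group 3: [33, 40, 26] -> max = 40
Maxes: [29, 35, 40]
Minimum of maxes = 29
Final answer: 29


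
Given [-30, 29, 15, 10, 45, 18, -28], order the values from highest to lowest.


Original list: [-30, 29, 15, 10, 45, 18, -28]
Repeatedly take the largest remaining element:
  Remaining [-30, 29, 15, 10, 45, 18, -28] -> largest is 45
  Remaining [-30, 29, 15, 10, 18, -28] -> largest is 29
  Remaining [-30, 15, 10, 18, -28] -> largest is 18
  Remaining [-30, 15, 10, -28] -> largest is 15
  Remaining [-30, 10, -28] -> largest is 10
  Remaining [-30, -28] -> largest is -28
  Remaining [-30] -> largest is -30
Collecting the picks in order gives the descending list.
Final answer: [45, 29, 18, 15, 10, -28, -30]


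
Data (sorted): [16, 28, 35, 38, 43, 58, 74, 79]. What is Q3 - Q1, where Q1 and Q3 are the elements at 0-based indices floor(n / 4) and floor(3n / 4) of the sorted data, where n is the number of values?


The data has n = 8 elements.
Q1 index = floor(8 / 4) = floor(2) = 2; Q3 index = floor(3 * 8 / 4) = floor(6) = 6
Q1 = element at index 2 = 35
Q3 = element at index 6 = 74
IQR = 74 - 35 = 39
Final answer: 39


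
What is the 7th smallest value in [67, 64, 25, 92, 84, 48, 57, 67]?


Sort ascending: [25, 48, 57, 64, 67, 67, 84, 92]
The 7th element (1-indexed) is at index 6.
Value = 84
Final answer: 84


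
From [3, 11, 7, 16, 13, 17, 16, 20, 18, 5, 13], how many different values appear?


List all unique values:
Distinct values: [3, 5, 7, 11, 13, 16, 17, 18, 20]
Count = 9
Final answer: 9


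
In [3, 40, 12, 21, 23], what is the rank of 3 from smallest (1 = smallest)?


Sort ascending: [3, 12, 21, 23, 40]
Find 3 in the sorted list.
3 is at position 1 (1-indexed).
Final answer: 1


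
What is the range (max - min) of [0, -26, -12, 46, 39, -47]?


Maximum value: 46
Minimum value: -47
Range = 46 - (-47) = 93
Final answer: 93


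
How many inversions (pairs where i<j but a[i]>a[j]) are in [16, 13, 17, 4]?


For each element, count the later elements that are smaller than it:
  16 (index 0): smaller elements after it = [13, 4] -> 2
  13 (index 1): smaller elements after it = [4] -> 1
  17 (index 2): smaller elements after it = [4] -> 1
Total inversions = 2 + 1 + 1 = 4
Final answer: 4


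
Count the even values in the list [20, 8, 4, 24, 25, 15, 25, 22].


Check each element:
  20 is even
  8 is even
  4 is even
  24 is even
  25 is odd
  15 is odd
  25 is odd
  22 is even
Evens: [20, 8, 4, 24, 22]
Count of evens = 5
Final answer: 5


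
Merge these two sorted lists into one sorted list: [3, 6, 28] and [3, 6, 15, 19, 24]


List A: [3, 6, 28]
List B: [3, 6, 15, 19, 24]
Repeatedly compare the front elements and take the smaller:
  3 vs 3 -> take 3
  6 vs 3 -> take 3
  6 vs 6 -> take 6
  28 vs 6 -> take 6
  28 vs 15 -> take 15
  28 vs 19 -> take 19
  28 vs 24 -> take 24
  B is exhausted; append the rest of A: [28]
Final answer: [3, 3, 6, 6, 15, 19, 24, 28]
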